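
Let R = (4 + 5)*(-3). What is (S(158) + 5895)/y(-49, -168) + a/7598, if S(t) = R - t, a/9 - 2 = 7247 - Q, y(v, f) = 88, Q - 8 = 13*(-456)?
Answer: 13453607/167156 ≈ 80.485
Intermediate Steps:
Q = -5920 (Q = 8 + 13*(-456) = 8 - 5928 = -5920)
R = -27 (R = 9*(-3) = -27)
a = 118521 (a = 18 + 9*(7247 - 1*(-5920)) = 18 + 9*(7247 + 5920) = 18 + 9*13167 = 18 + 118503 = 118521)
S(t) = -27 - t
(S(158) + 5895)/y(-49, -168) + a/7598 = ((-27 - 1*158) + 5895)/88 + 118521/7598 = ((-27 - 158) + 5895)*(1/88) + 118521*(1/7598) = (-185 + 5895)*(1/88) + 118521/7598 = 5710*(1/88) + 118521/7598 = 2855/44 + 118521/7598 = 13453607/167156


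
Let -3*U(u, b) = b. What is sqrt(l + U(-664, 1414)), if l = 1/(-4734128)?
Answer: I*sqrt(5941972997554755)/3550596 ≈ 21.71*I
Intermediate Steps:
U(u, b) = -b/3
l = -1/4734128 ≈ -2.1123e-7
sqrt(l + U(-664, 1414)) = sqrt(-1/4734128 - 1/3*1414) = sqrt(-1/4734128 - 1414/3) = sqrt(-6694056995/14202384) = I*sqrt(5941972997554755)/3550596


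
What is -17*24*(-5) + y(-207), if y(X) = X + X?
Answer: 1626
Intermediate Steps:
y(X) = 2*X
-17*24*(-5) + y(-207) = -17*24*(-5) + 2*(-207) = -408*(-5) - 414 = 2040 - 414 = 1626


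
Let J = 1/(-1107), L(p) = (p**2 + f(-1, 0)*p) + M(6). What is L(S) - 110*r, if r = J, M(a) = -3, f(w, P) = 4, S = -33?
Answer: 1056188/1107 ≈ 954.10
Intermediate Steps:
L(p) = -3 + p**2 + 4*p (L(p) = (p**2 + 4*p) - 3 = -3 + p**2 + 4*p)
J = -1/1107 ≈ -0.00090334
r = -1/1107 ≈ -0.00090334
L(S) - 110*r = (-3 + (-33)**2 + 4*(-33)) - 110*(-1/1107) = (-3 + 1089 - 132) + 110/1107 = 954 + 110/1107 = 1056188/1107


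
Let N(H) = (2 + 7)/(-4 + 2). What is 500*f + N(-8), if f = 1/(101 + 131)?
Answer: -68/29 ≈ -2.3448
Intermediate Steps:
f = 1/232 ≈ 0.0043103
N(H) = -9/2 (N(H) = 9/(-2) = 9*(-1/2) = -9/2)
500*f + N(-8) = 500*(1/232) - 9/2 = 125/58 - 9/2 = -68/29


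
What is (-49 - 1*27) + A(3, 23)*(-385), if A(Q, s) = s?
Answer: -8931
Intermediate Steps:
(-49 - 1*27) + A(3, 23)*(-385) = (-49 - 1*27) + 23*(-385) = (-49 - 27) - 8855 = -76 - 8855 = -8931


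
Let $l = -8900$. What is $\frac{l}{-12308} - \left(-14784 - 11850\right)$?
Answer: $\frac{81955043}{3077} \approx 26635.0$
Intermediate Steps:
$\frac{l}{-12308} - \left(-14784 - 11850\right) = - \frac{8900}{-12308} - \left(-14784 - 11850\right) = \left(-8900\right) \left(- \frac{1}{12308}\right) - \left(-14784 - 11850\right) = \frac{2225}{3077} - -26634 = \frac{2225}{3077} + 26634 = \frac{81955043}{3077}$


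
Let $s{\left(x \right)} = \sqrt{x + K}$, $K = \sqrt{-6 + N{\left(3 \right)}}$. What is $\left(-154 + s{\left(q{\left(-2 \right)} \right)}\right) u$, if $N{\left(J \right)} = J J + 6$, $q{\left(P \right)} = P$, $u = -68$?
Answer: $10404$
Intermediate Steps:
$N{\left(J \right)} = 6 + J^{2}$ ($N{\left(J \right)} = J^{2} + 6 = 6 + J^{2}$)
$K = 3$ ($K = \sqrt{-6 + \left(6 + 3^{2}\right)} = \sqrt{-6 + \left(6 + 9\right)} = \sqrt{-6 + 15} = \sqrt{9} = 3$)
$s{\left(x \right)} = \sqrt{3 + x}$ ($s{\left(x \right)} = \sqrt{x + 3} = \sqrt{3 + x}$)
$\left(-154 + s{\left(q{\left(-2 \right)} \right)}\right) u = \left(-154 + \sqrt{3 - 2}\right) \left(-68\right) = \left(-154 + \sqrt{1}\right) \left(-68\right) = \left(-154 + 1\right) \left(-68\right) = \left(-153\right) \left(-68\right) = 10404$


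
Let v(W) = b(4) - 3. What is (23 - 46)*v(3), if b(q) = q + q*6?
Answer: -575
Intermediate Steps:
b(q) = 7*q (b(q) = q + 6*q = 7*q)
v(W) = 25 (v(W) = 7*4 - 3 = 28 - 3 = 25)
(23 - 46)*v(3) = (23 - 46)*25 = -23*25 = -575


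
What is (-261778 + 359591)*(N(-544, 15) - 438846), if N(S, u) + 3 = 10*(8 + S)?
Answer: -43449414917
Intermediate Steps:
N(S, u) = 77 + 10*S (N(S, u) = -3 + 10*(8 + S) = -3 + (80 + 10*S) = 77 + 10*S)
(-261778 + 359591)*(N(-544, 15) - 438846) = (-261778 + 359591)*((77 + 10*(-544)) - 438846) = 97813*((77 - 5440) - 438846) = 97813*(-5363 - 438846) = 97813*(-444209) = -43449414917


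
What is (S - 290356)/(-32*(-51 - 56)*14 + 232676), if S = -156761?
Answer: -447117/280612 ≈ -1.5934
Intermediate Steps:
(S - 290356)/(-32*(-51 - 56)*14 + 232676) = (-156761 - 290356)/(-32*(-51 - 56)*14 + 232676) = -447117/(-32*(-107)*14 + 232676) = -447117/(3424*14 + 232676) = -447117/(47936 + 232676) = -447117/280612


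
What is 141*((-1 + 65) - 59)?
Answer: 705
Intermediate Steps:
141*((-1 + 65) - 59) = 141*(64 - 59) = 141*5 = 705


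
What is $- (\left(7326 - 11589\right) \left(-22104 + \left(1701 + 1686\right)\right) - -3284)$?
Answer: $-79793855$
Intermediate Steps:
$- (\left(7326 - 11589\right) \left(-22104 + \left(1701 + 1686\right)\right) - -3284) = - (- 4263 \left(-22104 + 3387\right) + 3284) = - (\left(-4263\right) \left(-18717\right) + 3284) = - (79790571 + 3284) = \left(-1\right) 79793855 = -79793855$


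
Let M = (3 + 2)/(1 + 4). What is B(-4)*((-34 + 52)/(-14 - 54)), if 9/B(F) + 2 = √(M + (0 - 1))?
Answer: 81/68 ≈ 1.1912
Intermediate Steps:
M = 1 (M = 5/5 = 5*(⅕) = 1)
B(F) = -9/2 (B(F) = 9/(-2 + √(1 + (0 - 1))) = 9/(-2 + √(1 - 1)) = 9/(-2 + √0) = 9/(-2 + 0) = 9/(-2) = 9*(-½) = -9/2)
B(-4)*((-34 + 52)/(-14 - 54)) = -9*(-34 + 52)/(2*(-14 - 54)) = -81/(-68) = -81*(-1)/68 = -9/2*(-9/34) = 81/68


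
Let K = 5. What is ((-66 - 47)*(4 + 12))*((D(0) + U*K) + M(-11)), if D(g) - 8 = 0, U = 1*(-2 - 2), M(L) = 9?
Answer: 5424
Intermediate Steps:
U = -4 (U = 1*(-4) = -4)
D(g) = 8 (D(g) = 8 + 0 = 8)
((-66 - 47)*(4 + 12))*((D(0) + U*K) + M(-11)) = ((-66 - 47)*(4 + 12))*((8 - 4*5) + 9) = (-113*16)*((8 - 20) + 9) = -1808*(-12 + 9) = -1808*(-3) = 5424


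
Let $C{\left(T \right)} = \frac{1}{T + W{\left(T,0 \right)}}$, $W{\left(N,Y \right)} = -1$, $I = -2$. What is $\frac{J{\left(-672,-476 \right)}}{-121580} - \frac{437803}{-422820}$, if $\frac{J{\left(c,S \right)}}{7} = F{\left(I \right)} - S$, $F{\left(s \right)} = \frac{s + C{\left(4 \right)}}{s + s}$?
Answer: $\frac{2072720771}{2056258224} \approx 1.008$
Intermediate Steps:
$C{\left(T \right)} = \frac{1}{-1 + T}$ ($C{\left(T \right)} = \frac{1}{T - 1} = \frac{1}{-1 + T}$)
$F{\left(s \right)} = \frac{\frac{1}{3} + s}{2 s}$ ($F{\left(s \right)} = \frac{s + \frac{1}{-1 + 4}}{s + s} = \frac{s + \frac{1}{3}}{2 s} = \left(s + \frac{1}{3}\right) \frac{1}{2 s} = \left(\frac{1}{3} + s\right) \frac{1}{2 s} = \frac{\frac{1}{3} + s}{2 s}$)
$J{\left(c,S \right)} = \frac{35}{12} - 7 S$ ($J{\left(c,S \right)} = 7 \left(\frac{1 + 3 \left(-2\right)}{6 \left(-2\right)} - S\right) = 7 \left(\frac{1}{6} \left(- \frac{1}{2}\right) \left(1 - 6\right) - S\right) = 7 \left(\frac{1}{6} \left(- \frac{1}{2}\right) \left(-5\right) - S\right) = 7 \left(\frac{5}{12} - S\right) = \frac{35}{12} - 7 S$)
$\frac{J{\left(-672,-476 \right)}}{-121580} - \frac{437803}{-422820} = \frac{\frac{35}{12} - -3332}{-121580} - \frac{437803}{-422820} = \left(\frac{35}{12} + 3332\right) \left(- \frac{1}{121580}\right) - - \frac{437803}{422820} = \frac{40019}{12} \left(- \frac{1}{121580}\right) + \frac{437803}{422820} = - \frac{40019}{1458960} + \frac{437803}{422820} = \frac{2072720771}{2056258224}$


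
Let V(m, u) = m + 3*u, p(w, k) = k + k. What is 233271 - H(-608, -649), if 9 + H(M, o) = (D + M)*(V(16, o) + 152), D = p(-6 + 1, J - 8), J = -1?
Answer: -880374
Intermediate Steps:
p(w, k) = 2*k
D = -18 (D = 2*(-1 - 8) = 2*(-9) = -18)
H(M, o) = -9 + (-18 + M)*(168 + 3*o) (H(M, o) = -9 + (-18 + M)*((16 + 3*o) + 152) = -9 + (-18 + M)*(168 + 3*o))
233271 - H(-608, -649) = 233271 - (-3033 - 54*(-649) + 168*(-608) + 3*(-608)*(-649)) = 233271 - (-3033 + 35046 - 102144 + 1183776) = 233271 - 1*1113645 = 233271 - 1113645 = -880374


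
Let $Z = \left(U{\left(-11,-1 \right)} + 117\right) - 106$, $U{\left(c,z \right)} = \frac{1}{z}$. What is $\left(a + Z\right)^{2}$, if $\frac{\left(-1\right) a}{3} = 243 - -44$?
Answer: $724201$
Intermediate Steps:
$Z = 10$ ($Z = \left(\frac{1}{-1} + 117\right) - 106 = \left(-1 + 117\right) - 106 = 116 - 106 = 10$)
$a = -861$ ($a = - 3 \left(243 - -44\right) = - 3 \left(243 + 44\right) = \left(-3\right) 287 = -861$)
$\left(a + Z\right)^{2} = \left(-861 + 10\right)^{2} = \left(-851\right)^{2} = 724201$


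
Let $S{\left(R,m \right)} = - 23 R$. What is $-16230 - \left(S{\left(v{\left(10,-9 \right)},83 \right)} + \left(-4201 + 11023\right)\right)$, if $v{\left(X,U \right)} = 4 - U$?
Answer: $-22753$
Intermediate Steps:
$-16230 - \left(S{\left(v{\left(10,-9 \right)},83 \right)} + \left(-4201 + 11023\right)\right) = -16230 - \left(- 23 \left(4 - -9\right) + \left(-4201 + 11023\right)\right) = -16230 - \left(- 23 \left(4 + 9\right) + 6822\right) = -16230 - \left(\left(-23\right) 13 + 6822\right) = -16230 - \left(-299 + 6822\right) = -16230 - 6523 = -22753$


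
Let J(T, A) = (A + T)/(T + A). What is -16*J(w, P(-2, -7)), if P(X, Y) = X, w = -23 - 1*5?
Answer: -16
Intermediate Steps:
w = -28 (w = -23 - 5 = -28)
J(T, A) = 1 (J(T, A) = (A + T)/(A + T) = 1)
-16*J(w, P(-2, -7)) = -16*1 = -16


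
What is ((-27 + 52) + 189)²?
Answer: 45796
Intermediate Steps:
((-27 + 52) + 189)² = (25 + 189)² = 214² = 45796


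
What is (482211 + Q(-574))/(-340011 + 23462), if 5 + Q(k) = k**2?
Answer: -811682/316549 ≈ -2.5642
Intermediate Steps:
Q(k) = -5 + k**2
(482211 + Q(-574))/(-340011 + 23462) = (482211 + (-5 + (-574)**2))/(-340011 + 23462) = (482211 + (-5 + 329476))/(-316549) = (482211 + 329471)*(-1/316549) = 811682*(-1/316549) = -811682/316549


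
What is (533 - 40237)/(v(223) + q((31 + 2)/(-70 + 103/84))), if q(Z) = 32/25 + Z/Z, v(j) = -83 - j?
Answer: 992600/7593 ≈ 130.73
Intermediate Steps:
q(Z) = 57/25 (q(Z) = 32*(1/25) + 1 = 32/25 + 1 = 57/25)
(533 - 40237)/(v(223) + q((31 + 2)/(-70 + 103/84))) = (533 - 40237)/((-83 - 1*223) + 57/25) = -39704/((-83 - 223) + 57/25) = -39704/(-306 + 57/25) = -39704/(-7593/25) = -39704*(-25/7593) = 992600/7593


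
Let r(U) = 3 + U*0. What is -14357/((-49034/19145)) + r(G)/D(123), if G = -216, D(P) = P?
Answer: 11269504399/2010394 ≈ 5605.6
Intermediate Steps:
r(U) = 3 (r(U) = 3 + 0 = 3)
-14357/((-49034/19145)) + r(G)/D(123) = -14357/((-49034/19145)) + 3/123 = -14357/((-49034*1/19145)) + 3*(1/123) = -14357/(-49034/19145) + 1/41 = -14357*(-19145/49034) + 1/41 = 274864765/49034 + 1/41 = 11269504399/2010394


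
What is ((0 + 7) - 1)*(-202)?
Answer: -1212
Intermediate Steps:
((0 + 7) - 1)*(-202) = (7 - 1)*(-202) = 6*(-202) = -1212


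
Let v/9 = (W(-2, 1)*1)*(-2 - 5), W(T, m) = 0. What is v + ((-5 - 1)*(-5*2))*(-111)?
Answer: -6660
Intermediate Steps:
v = 0 (v = 9*((0*1)*(-2 - 5)) = 9*(0*(-7)) = 9*0 = 0)
v + ((-5 - 1)*(-5*2))*(-111) = 0 + ((-5 - 1)*(-5*2))*(-111) = 0 - 6*(-10)*(-111) = 0 + 60*(-111) = 0 - 6660 = -6660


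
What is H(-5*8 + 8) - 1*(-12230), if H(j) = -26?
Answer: 12204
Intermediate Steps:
H(-5*8 + 8) - 1*(-12230) = -26 - 1*(-12230) = -26 + 12230 = 12204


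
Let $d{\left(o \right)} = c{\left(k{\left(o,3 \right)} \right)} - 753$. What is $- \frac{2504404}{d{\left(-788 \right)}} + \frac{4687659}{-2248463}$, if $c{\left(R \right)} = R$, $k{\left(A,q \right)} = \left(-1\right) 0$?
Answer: $\frac{5627529923825}{1693092639} \approx 3323.8$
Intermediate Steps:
$k{\left(A,q \right)} = 0$
$d{\left(o \right)} = -753$ ($d{\left(o \right)} = 0 - 753 = -753$)
$- \frac{2504404}{d{\left(-788 \right)}} + \frac{4687659}{-2248463} = - \frac{2504404}{-753} + \frac{4687659}{-2248463} = \left(-2504404\right) \left(- \frac{1}{753}\right) + 4687659 \left(- \frac{1}{2248463}\right) = \frac{2504404}{753} - \frac{4687659}{2248463} = \frac{5627529923825}{1693092639}$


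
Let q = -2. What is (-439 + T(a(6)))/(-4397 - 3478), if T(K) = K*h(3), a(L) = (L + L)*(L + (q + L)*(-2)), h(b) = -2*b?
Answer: 59/1575 ≈ 0.037460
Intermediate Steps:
a(L) = 2*L*(4 - L) (a(L) = (L + L)*(L + (-2 + L)*(-2)) = (2*L)*(L + (4 - 2*L)) = (2*L)*(4 - L) = 2*L*(4 - L))
T(K) = -6*K (T(K) = K*(-2*3) = K*(-6) = -6*K)
(-439 + T(a(6)))/(-4397 - 3478) = (-439 - 12*6*(4 - 1*6))/(-4397 - 3478) = (-439 - 12*6*(4 - 6))/(-7875) = (-439 - 12*6*(-2))*(-1/7875) = (-439 - 6*(-24))*(-1/7875) = (-439 + 144)*(-1/7875) = -295*(-1/7875) = 59/1575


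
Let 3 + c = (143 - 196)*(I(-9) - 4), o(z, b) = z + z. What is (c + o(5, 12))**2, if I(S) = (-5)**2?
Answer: 1223236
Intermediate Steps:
o(z, b) = 2*z
I(S) = 25
c = -1116 (c = -3 + (143 - 196)*(25 - 4) = -3 - 53*21 = -3 - 1113 = -1116)
(c + o(5, 12))**2 = (-1116 + 2*5)**2 = (-1116 + 10)**2 = (-1106)**2 = 1223236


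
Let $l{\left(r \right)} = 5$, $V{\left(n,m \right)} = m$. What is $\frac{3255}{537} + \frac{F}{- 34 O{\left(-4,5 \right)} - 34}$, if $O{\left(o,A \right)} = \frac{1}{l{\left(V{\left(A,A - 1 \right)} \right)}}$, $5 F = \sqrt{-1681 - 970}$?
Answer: $\frac{1085}{179} - \frac{i \sqrt{2651}}{204} \approx 6.0615 - 0.25239 i$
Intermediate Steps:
$F = \frac{i \sqrt{2651}}{5}$ ($F = \frac{\sqrt{-1681 - 970}}{5} = \frac{\sqrt{-2651}}{5} = \frac{i \sqrt{2651}}{5} \approx 10.298 i$)
$O{\left(o,A \right)} = \frac{1}{5}$
$\frac{3255}{537} + \frac{F}{- 34 O{\left(-4,5 \right)} - 34} = \frac{3255}{537} + \frac{\frac{1}{5} i \sqrt{2651}}{\left(-34\right) \frac{1}{5} - 34} = 3255 \cdot \frac{1}{537} + \frac{\frac{1}{5} i \sqrt{2651}}{- \frac{34}{5} - 34} = \frac{1085}{179} + \frac{\frac{1}{5} i \sqrt{2651}}{- \frac{204}{5}} = \frac{1085}{179} + \frac{i \sqrt{2651}}{5} \left(- \frac{5}{204}\right) = \frac{1085}{179} - \frac{i \sqrt{2651}}{204}$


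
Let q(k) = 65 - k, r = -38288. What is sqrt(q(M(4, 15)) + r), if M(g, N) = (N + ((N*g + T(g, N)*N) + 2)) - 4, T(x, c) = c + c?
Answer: I*sqrt(38746) ≈ 196.84*I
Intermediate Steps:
T(x, c) = 2*c
M(g, N) = -2 + N + 2*N**2 + N*g (M(g, N) = (N + ((N*g + (2*N)*N) + 2)) - 4 = (N + ((N*g + 2*N**2) + 2)) - 4 = (N + ((2*N**2 + N*g) + 2)) - 4 = (N + (2 + 2*N**2 + N*g)) - 4 = (2 + N + 2*N**2 + N*g) - 4 = -2 + N + 2*N**2 + N*g)
sqrt(q(M(4, 15)) + r) = sqrt((65 - (-2 + 15 + 2*15**2 + 15*4)) - 38288) = sqrt((65 - (-2 + 15 + 2*225 + 60)) - 38288) = sqrt((65 - (-2 + 15 + 450 + 60)) - 38288) = sqrt((65 - 1*523) - 38288) = sqrt((65 - 523) - 38288) = sqrt(-458 - 38288) = sqrt(-38746) = I*sqrt(38746)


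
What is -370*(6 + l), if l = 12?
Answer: -6660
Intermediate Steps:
-370*(6 + l) = -370*(6 + 12) = -370*18 = -6660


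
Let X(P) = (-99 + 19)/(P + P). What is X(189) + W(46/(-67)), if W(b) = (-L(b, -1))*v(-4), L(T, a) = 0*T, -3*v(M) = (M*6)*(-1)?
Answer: -40/189 ≈ -0.21164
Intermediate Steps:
v(M) = 2*M (v(M) = -M*6*(-1)/3 = -6*M*(-1)/3 = -(-2)*M = 2*M)
L(T, a) = 0
X(P) = -40/P (X(P) = -80*1/(2*P) = -40/P)
W(b) = 0 (W(b) = (-1*0)*(2*(-4)) = 0*(-8) = 0)
X(189) + W(46/(-67)) = -40/189 + 0 = -40/189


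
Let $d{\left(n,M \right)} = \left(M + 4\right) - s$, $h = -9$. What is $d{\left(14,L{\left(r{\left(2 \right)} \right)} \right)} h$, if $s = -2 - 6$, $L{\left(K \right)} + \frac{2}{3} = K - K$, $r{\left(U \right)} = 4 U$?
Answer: $-102$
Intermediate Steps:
$L{\left(K \right)} = - \frac{2}{3}$ ($L{\left(K \right)} = - \frac{2}{3} + \left(K - K\right) = - \frac{2}{3} + 0 = - \frac{2}{3}$)
$s = -8$
$d{\left(n,M \right)} = 12 + M$ ($d{\left(n,M \right)} = \left(M + 4\right) - -8 = \left(4 + M\right) + 8 = 12 + M$)
$d{\left(14,L{\left(r{\left(2 \right)} \right)} \right)} h = \left(12 - \frac{2}{3}\right) \left(-9\right) = \frac{34}{3} \left(-9\right) = -102$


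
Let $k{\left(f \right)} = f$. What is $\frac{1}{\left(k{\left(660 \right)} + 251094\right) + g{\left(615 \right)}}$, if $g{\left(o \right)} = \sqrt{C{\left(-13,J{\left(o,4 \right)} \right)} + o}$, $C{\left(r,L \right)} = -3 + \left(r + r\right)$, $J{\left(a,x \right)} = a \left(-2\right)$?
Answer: $\frac{125877}{31690037965} - \frac{\sqrt{586}}{63380075930} \approx 3.9717 \cdot 10^{-6}$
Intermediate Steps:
$J{\left(a,x \right)} = - 2 a$
$C{\left(r,L \right)} = -3 + 2 r$
$g{\left(o \right)} = \sqrt{-29 + o}$ ($g{\left(o \right)} = \sqrt{\left(-3 + 2 \left(-13\right)\right) + o} = \sqrt{\left(-3 - 26\right) + o} = \sqrt{-29 + o}$)
$\frac{1}{\left(k{\left(660 \right)} + 251094\right) + g{\left(615 \right)}} = \frac{1}{\left(660 + 251094\right) + \sqrt{-29 + 615}} = \frac{1}{251754 + \sqrt{586}}$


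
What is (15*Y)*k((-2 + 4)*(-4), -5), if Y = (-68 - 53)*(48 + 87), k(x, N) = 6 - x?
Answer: -3430350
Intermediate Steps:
Y = -16335 (Y = -121*135 = -16335)
(15*Y)*k((-2 + 4)*(-4), -5) = (15*(-16335))*(6 - (-2 + 4)*(-4)) = -245025*(6 - 2*(-4)) = -245025*(6 - 1*(-8)) = -245025*(6 + 8) = -245025*14 = -3430350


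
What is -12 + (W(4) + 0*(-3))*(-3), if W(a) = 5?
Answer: -27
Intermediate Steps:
-12 + (W(4) + 0*(-3))*(-3) = -12 + (5 + 0*(-3))*(-3) = -12 + (5 + 0)*(-3) = -12 + 5*(-3) = -12 - 15 = -27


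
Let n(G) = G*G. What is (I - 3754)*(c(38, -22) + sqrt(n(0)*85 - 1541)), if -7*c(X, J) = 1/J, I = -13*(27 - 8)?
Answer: -4001/154 - 4001*I*sqrt(1541) ≈ -25.981 - 1.5706e+5*I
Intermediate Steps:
I = -247 (I = -13*19 = -247)
n(G) = G**2
c(X, J) = -1/(7*J)
(I - 3754)*(c(38, -22) + sqrt(n(0)*85 - 1541)) = (-247 - 3754)*(-1/7/(-22) + sqrt(0**2*85 - 1541)) = -4001*(-1/7*(-1/22) + sqrt(0*85 - 1541)) = -4001*(1/154 + sqrt(0 - 1541)) = -4001*(1/154 + sqrt(-1541)) = -4001*(1/154 + I*sqrt(1541)) = -4001/154 - 4001*I*sqrt(1541)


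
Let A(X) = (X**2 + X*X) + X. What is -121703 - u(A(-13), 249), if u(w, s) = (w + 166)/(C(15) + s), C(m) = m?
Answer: -32130083/264 ≈ -1.2170e+5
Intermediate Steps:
A(X) = X + 2*X**2 (A(X) = (X**2 + X**2) + X = 2*X**2 + X = X + 2*X**2)
u(w, s) = (166 + w)/(15 + s) (u(w, s) = (w + 166)/(15 + s) = (166 + w)/(15 + s))
-121703 - u(A(-13), 249) = -121703 - (166 - 13*(1 + 2*(-13)))/(15 + 249) = -121703 - (166 - 13*(1 - 26))/264 = -121703 - (166 - 13*(-25))/264 = -121703 - (166 + 325)/264 = -121703 - 491/264 = -32130083/264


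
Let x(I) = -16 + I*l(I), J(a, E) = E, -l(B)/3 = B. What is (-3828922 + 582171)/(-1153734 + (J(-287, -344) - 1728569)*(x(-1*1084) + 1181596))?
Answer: -3246751/4051858606110 ≈ -8.0130e-7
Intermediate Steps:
l(B) = -3*B
x(I) = -16 - 3*I² (x(I) = -16 + I*(-3*I) = -16 - 3*I²)
(-3828922 + 582171)/(-1153734 + (J(-287, -344) - 1728569)*(x(-1*1084) + 1181596)) = (-3828922 + 582171)/(-1153734 + (-344 - 1728569)*((-16 - 3*(-1*1084)²) + 1181596)) = -3246751/(-1153734 - 1728913*((-16 - 3*(-1084)²) + 1181596)) = -3246751/(-1153734 - 1728913*((-16 - 3*1175056) + 1181596)) = -3246751/(-1153734 - 1728913*((-16 - 3525168) + 1181596)) = -3246751/(-1153734 - 1728913*(-3525184 + 1181596)) = -3246751/(-1153734 - 1728913*(-2343588)) = -3246751/(-1153734 + 4051859759844) = -3246751/4051858606110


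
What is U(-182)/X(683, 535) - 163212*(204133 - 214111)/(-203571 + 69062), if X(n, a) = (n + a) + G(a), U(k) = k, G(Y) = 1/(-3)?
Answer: -457622392794/37797029 ≈ -12107.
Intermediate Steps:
G(Y) = -1/3
X(n, a) = -1/3 + a + n (X(n, a) = (n + a) - 1/3 = (a + n) - 1/3 = -1/3 + a + n)
U(-182)/X(683, 535) - 163212*(204133 - 214111)/(-203571 + 69062) = -182/(-1/3 + 535 + 683) - 163212*(204133 - 214111)/(-203571 + 69062) = -182/3653/3 - 163212/((-134509/(-9978))) = -182*3/3653 - 163212/((-134509*(-1/9978))) = -42/281 - 163212/134509/9978 = -42/281 - 163212*9978/134509 = -42/281 - 1628529336/134509 = -457622392794/37797029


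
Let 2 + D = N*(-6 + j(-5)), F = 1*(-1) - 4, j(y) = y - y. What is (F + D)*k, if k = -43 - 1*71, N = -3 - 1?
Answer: -1938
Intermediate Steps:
j(y) = 0
N = -4
k = -114 (k = -43 - 71 = -114)
F = -5 (F = -1 - 4 = -5)
D = 22 (D = -2 - 4*(-6 + 0) = -2 - 4*(-6) = -2 + 24 = 22)
(F + D)*k = (-5 + 22)*(-114) = 17*(-114) = -1938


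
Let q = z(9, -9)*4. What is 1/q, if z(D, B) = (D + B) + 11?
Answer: 1/44 ≈ 0.022727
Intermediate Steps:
z(D, B) = 11 + B + D (z(D, B) = (B + D) + 11 = 11 + B + D)
q = 44 (q = (11 - 9 + 9)*4 = 11*4 = 44)
1/q = 1/44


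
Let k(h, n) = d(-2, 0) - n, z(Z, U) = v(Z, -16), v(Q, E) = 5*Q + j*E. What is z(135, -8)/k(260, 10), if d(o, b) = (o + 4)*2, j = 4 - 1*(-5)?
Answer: -177/2 ≈ -88.500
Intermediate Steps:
j = 9 (j = 4 + 5 = 9)
v(Q, E) = 5*Q + 9*E
d(o, b) = 8 + 2*o (d(o, b) = (4 + o)*2 = 8 + 2*o)
z(Z, U) = -144 + 5*Z (z(Z, U) = 5*Z + 9*(-16) = 5*Z - 144 = -144 + 5*Z)
k(h, n) = 4 - n (k(h, n) = (8 + 2*(-2)) - n = (8 - 4) - n = 4 - n)
z(135, -8)/k(260, 10) = (-144 + 5*135)/(4 - 1*10) = (-144 + 675)/(4 - 10) = 531/(-6) = 531*(-⅙) = -177/2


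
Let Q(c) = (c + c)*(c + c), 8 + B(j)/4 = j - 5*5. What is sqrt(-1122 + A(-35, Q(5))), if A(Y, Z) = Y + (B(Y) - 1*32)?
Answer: I*sqrt(1461) ≈ 38.223*I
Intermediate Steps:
B(j) = -132 + 4*j (B(j) = -32 + 4*(j - 5*5) = -32 + 4*(j - 25) = -32 + 4*(-25 + j) = -32 + (-100 + 4*j) = -132 + 4*j)
Q(c) = 4*c**2 (Q(c) = (2*c)*(2*c) = 4*c**2)
A(Y, Z) = -164 + 5*Y (A(Y, Z) = Y + ((-132 + 4*Y) - 1*32) = Y + ((-132 + 4*Y) - 32) = Y + (-164 + 4*Y) = -164 + 5*Y)
sqrt(-1122 + A(-35, Q(5))) = sqrt(-1122 + (-164 + 5*(-35))) = sqrt(-1122 + (-164 - 175)) = sqrt(-1122 - 339) = sqrt(-1461) = I*sqrt(1461)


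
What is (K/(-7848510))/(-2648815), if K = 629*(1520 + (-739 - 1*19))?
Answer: 79883/3464875169275 ≈ 2.3055e-8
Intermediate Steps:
K = 479298 (K = 629*(1520 + (-739 - 19)) = 629*(1520 - 758) = 629*762 = 479298)
(K/(-7848510))/(-2648815) = (479298/(-7848510))/(-2648815) = (479298*(-1/7848510))*(-1/2648815) = -79883/1308085*(-1/2648815) = 79883/3464875169275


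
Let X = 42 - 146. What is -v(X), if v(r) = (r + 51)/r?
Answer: -53/104 ≈ -0.50961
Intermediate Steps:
X = -104
v(r) = (51 + r)/r
-v(X) = -(51 - 104)/(-104) = -(-1)*(-53)/104 = -1*53/104 = -53/104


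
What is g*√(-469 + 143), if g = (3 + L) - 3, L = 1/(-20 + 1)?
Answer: -I*√326/19 ≈ -0.95029*I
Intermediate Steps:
L = -1/19 (L = 1/(-19) = -1/19 ≈ -0.052632)
g = -1/19 (g = (3 - 1/19) - 3 = 56/19 - 3 = -1/19 ≈ -0.052632)
g*√(-469 + 143) = -√(-469 + 143)/19 = -I*√326/19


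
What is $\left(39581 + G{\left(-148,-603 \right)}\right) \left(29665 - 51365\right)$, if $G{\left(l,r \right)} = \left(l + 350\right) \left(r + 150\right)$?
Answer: $1126772500$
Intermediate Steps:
$G{\left(l,r \right)} = \left(150 + r\right) \left(350 + l\right)$ ($G{\left(l,r \right)} = \left(350 + l\right) \left(150 + r\right) = \left(150 + r\right) \left(350 + l\right)$)
$\left(39581 + G{\left(-148,-603 \right)}\right) \left(29665 - 51365\right) = \left(39581 + \left(52500 + 150 \left(-148\right) + 350 \left(-603\right) - -89244\right)\right) \left(29665 - 51365\right) = \left(39581 + \left(52500 - 22200 - 211050 + 89244\right)\right) \left(-21700\right) = \left(39581 - 91506\right) \left(-21700\right) = \left(-51925\right) \left(-21700\right) = 1126772500$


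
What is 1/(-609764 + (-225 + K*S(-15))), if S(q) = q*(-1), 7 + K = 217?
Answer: -1/606839 ≈ -1.6479e-6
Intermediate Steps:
K = 210 (K = -7 + 217 = 210)
S(q) = -q
1/(-609764 + (-225 + K*S(-15))) = 1/(-609764 + (-225 + 210*(-1*(-15)))) = 1/(-609764 + (-225 + 210*15)) = 1/(-609764 + (-225 + 3150)) = 1/(-609764 + 2925) = 1/(-606839) = -1/606839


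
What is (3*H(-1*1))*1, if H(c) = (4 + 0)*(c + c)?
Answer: -24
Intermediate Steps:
H(c) = 8*c (H(c) = 4*(2*c) = 8*c)
(3*H(-1*1))*1 = (3*(8*(-1*1)))*1 = (3*(8*(-1)))*1 = (3*(-8))*1 = -24*1 = -24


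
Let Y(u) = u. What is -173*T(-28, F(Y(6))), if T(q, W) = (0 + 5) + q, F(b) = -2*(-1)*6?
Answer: 3979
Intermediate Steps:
F(b) = 12 (F(b) = 2*6 = 12)
T(q, W) = 5 + q
-173*T(-28, F(Y(6))) = -173*(5 - 28) = -173*(-23) = 3979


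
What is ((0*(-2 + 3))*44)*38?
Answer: 0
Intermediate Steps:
((0*(-2 + 3))*44)*38 = ((0*1)*44)*38 = (0*44)*38 = 0*38 = 0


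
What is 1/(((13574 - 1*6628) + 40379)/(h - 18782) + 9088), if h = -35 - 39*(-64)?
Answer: 16321/148277923 ≈ 0.00011007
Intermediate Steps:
h = 2461 (h = -35 + 2496 = 2461)
1/(((13574 - 1*6628) + 40379)/(h - 18782) + 9088) = 1/(((13574 - 1*6628) + 40379)/(2461 - 18782) + 9088) = 1/(((13574 - 6628) + 40379)/(-16321) + 9088) = 1/((6946 + 40379)*(-1/16321) + 9088) = 1/(47325*(-1/16321) + 9088) = 1/(-47325/16321 + 9088) = 1/(148277923/16321) = 16321/148277923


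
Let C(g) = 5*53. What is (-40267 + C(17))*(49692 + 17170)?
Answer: -2674613724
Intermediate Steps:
C(g) = 265
(-40267 + C(17))*(49692 + 17170) = (-40267 + 265)*(49692 + 17170) = -40002*66862 = -2674613724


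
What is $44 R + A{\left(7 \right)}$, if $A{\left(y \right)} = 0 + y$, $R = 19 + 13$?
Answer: $1415$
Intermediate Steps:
$R = 32$
$A{\left(y \right)} = y$
$44 R + A{\left(7 \right)} = 44 \cdot 32 + 7 = 1408 + 7 = 1415$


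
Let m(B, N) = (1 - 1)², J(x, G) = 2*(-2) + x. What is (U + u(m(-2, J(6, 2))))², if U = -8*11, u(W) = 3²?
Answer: 6241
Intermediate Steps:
J(x, G) = -4 + x
m(B, N) = 0 (m(B, N) = 0² = 0)
u(W) = 9
U = -88
(U + u(m(-2, J(6, 2))))² = (-88 + 9)² = (-79)² = 6241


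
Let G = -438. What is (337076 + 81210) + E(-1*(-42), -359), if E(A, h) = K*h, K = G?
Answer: 575528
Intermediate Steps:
K = -438
E(A, h) = -438*h
(337076 + 81210) + E(-1*(-42), -359) = (337076 + 81210) - 438*(-359) = 418286 + 157242 = 575528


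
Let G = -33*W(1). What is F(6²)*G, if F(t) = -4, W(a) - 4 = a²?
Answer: 660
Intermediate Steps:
W(a) = 4 + a²
G = -165 (G = -33*(4 + 1²) = -33*(4 + 1) = -33*5 = -165)
F(6²)*G = -4*(-165) = 660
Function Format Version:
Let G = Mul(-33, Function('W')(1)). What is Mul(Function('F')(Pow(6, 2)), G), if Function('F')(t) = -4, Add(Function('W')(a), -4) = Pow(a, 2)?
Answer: 660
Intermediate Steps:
Function('W')(a) = Add(4, Pow(a, 2))
G = -165 (G = Mul(-33, Add(4, Pow(1, 2))) = Mul(-33, Add(4, 1)) = Mul(-33, 5) = -165)
Mul(Function('F')(Pow(6, 2)), G) = Mul(-4, -165) = 660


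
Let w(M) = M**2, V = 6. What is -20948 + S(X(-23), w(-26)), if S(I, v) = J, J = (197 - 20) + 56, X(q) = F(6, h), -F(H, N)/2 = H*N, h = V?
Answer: -20715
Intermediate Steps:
h = 6
F(H, N) = -2*H*N
X(q) = -72 (X(q) = -2*6*6 = -72)
J = 233 (J = 177 + 56 = 233)
S(I, v) = 233
-20948 + S(X(-23), w(-26)) = -20948 + 233 = -20715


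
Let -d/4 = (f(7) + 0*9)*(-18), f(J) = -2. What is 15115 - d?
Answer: 15259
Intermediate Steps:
d = -144 (d = -4*(-2 + 0*9)*(-18) = -4*(-2 + 0)*(-18) = -(-8)*(-18) = -4*36 = -144)
15115 - d = 15115 - 1*(-144) = 15115 + 144 = 15259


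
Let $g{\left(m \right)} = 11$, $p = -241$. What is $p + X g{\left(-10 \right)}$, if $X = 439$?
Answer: $4588$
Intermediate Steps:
$p + X g{\left(-10 \right)} = -241 + 439 \cdot 11 = -241 + 4829 = 4588$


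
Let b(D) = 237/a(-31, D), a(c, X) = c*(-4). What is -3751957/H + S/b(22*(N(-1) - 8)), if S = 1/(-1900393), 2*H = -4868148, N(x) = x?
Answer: 18170488132277/11788067035338 ≈ 1.5414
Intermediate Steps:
a(c, X) = -4*c
H = -2434074 (H = (½)*(-4868148) = -2434074)
b(D) = 237/124 (b(D) = 237/((-4*(-31))) = 237/124)
S = -1/1900393 ≈ -5.2621e-7
-3751957/H + S/b(22*(N(-1) - 8)) = -3751957/(-2434074) - 1/(1900393*237/124) = -3751957*(-1/2434074) - 1/1900393*124/237 = 3751957/2434074 - 4/14528811 = 18170488132277/11788067035338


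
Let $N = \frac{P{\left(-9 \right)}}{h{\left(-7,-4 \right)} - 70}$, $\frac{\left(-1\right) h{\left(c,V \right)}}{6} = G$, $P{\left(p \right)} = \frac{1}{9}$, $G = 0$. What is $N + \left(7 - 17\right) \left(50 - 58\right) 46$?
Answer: $\frac{2318399}{630} \approx 3680.0$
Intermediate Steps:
$P{\left(p \right)} = \frac{1}{9}$
$h{\left(c,V \right)} = 0$ ($h{\left(c,V \right)} = \left(-6\right) 0 = 0$)
$N = - \frac{1}{630}$ ($N = \frac{1}{9 \left(0 - 70\right)} = \frac{1}{9 \left(-70\right)} = \frac{1}{9} \left(- \frac{1}{70}\right) = - \frac{1}{630} \approx -0.0015873$)
$N + \left(7 - 17\right) \left(50 - 58\right) 46 = - \frac{1}{630} + \left(7 - 17\right) \left(50 - 58\right) 46 = - \frac{1}{630} + \left(-10\right) \left(-8\right) 46 = - \frac{1}{630} + 80 \cdot 46 = - \frac{1}{630} + 3680 = \frac{2318399}{630}$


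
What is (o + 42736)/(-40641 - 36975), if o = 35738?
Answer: -1189/1176 ≈ -1.0111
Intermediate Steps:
(o + 42736)/(-40641 - 36975) = (35738 + 42736)/(-40641 - 36975) = 78474/(-77616) = 78474*(-1/77616) = -1189/1176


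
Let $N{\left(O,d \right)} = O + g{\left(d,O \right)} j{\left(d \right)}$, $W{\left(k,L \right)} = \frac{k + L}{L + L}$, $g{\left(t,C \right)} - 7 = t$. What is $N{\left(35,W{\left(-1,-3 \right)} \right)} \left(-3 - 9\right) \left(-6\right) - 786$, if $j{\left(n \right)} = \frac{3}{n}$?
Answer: $4218$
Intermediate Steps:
$g{\left(t,C \right)} = 7 + t$
$W{\left(k,L \right)} = \frac{L + k}{2 L}$
$N{\left(O,d \right)} = O + \frac{3 \left(7 + d\right)}{d}$ ($N{\left(O,d \right)} = O + \left(7 + d\right) \frac{3}{d} = O + \frac{3 \left(7 + d\right)}{d}$)
$N{\left(35,W{\left(-1,-3 \right)} \right)} \left(-3 - 9\right) \left(-6\right) - 786 = \left(3 + 35 + \frac{21}{\frac{1}{2} \frac{1}{-3} \left(-3 - 1\right)}\right) \left(-3 - 9\right) \left(-6\right) - 786 = \left(3 + 35 + \frac{21}{\frac{1}{2} \left(- \frac{1}{3}\right) \left(-4\right)}\right) \left(\left(-12\right) \left(-6\right)\right) - 786 = \left(3 + 35 + \frac{21}{\frac{2}{3}}\right) 72 - 786 = \left(3 + 35 + 21 \cdot \frac{3}{2}\right) 72 - 786 = \left(3 + 35 + \frac{63}{2}\right) 72 - 786 = \frac{139}{2} \cdot 72 - 786 = 5004 - 786 = 4218$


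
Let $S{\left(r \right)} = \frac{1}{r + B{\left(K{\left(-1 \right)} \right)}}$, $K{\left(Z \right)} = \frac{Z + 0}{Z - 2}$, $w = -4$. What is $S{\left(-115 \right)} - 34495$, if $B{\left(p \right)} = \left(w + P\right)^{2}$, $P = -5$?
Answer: $- \frac{1172831}{34} \approx -34495.0$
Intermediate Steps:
$K{\left(Z \right)} = \frac{Z}{-2 + Z}$
$B{\left(p \right)} = 81$ ($B{\left(p \right)} = \left(-4 - 5\right)^{2} = \left(-9\right)^{2} = 81$)
$S{\left(r \right)} = \frac{1}{81 + r}$ ($S{\left(r \right)} = \frac{1}{r + 81} = \frac{1}{81 + r}$)
$S{\left(-115 \right)} - 34495 = \frac{1}{81 - 115} - 34495 = \frac{1}{-34} - 34495 = - \frac{1}{34} - 34495 = - \frac{1172831}{34}$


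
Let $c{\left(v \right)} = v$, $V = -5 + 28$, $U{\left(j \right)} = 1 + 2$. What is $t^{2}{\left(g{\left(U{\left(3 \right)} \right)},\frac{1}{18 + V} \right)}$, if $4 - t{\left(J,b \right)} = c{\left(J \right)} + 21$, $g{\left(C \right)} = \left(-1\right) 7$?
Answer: $100$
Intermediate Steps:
$U{\left(j \right)} = 3$
$V = 23$
$g{\left(C \right)} = -7$
$t{\left(J,b \right)} = -17 - J$ ($t{\left(J,b \right)} = 4 - \left(J + 21\right) = 4 - \left(21 + J\right) = -17 - J$)
$t^{2}{\left(g{\left(U{\left(3 \right)} \right)},\frac{1}{18 + V} \right)} = \left(-17 - -7\right)^{2} = \left(-17 + 7\right)^{2} = \left(-10\right)^{2} = 100$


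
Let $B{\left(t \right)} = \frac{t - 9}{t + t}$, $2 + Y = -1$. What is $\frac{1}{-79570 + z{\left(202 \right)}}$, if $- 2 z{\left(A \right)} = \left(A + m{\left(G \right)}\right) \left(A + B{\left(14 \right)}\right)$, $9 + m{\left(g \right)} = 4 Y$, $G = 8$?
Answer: $- \frac{56}{5480561} \approx -1.0218 \cdot 10^{-5}$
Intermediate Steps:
$Y = -3$ ($Y = -2 - 1 = -3$)
$B{\left(t \right)} = \frac{-9 + t}{2 t}$
$m{\left(g \right)} = -21$ ($m{\left(g \right)} = -9 + 4 \left(-3\right) = -9 - 12 = -21$)
$z{\left(A \right)} = - \frac{\left(-21 + A\right) \left(\frac{5}{28} + A\right)}{2}$ ($z{\left(A \right)} = - \frac{\left(A - 21\right) \left(A + \frac{-9 + 14}{2 \cdot 14}\right)}{2} = - \frac{\left(-21 + A\right) \left(A + \frac{1}{2} \cdot \frac{1}{14} \cdot 5\right)}{2} = - \frac{\left(-21 + A\right) \left(A + \frac{5}{28}\right)}{2} = - \frac{\left(-21 + A\right) \left(\frac{5}{28} + A\right)}{2}$)
$\frac{1}{-79570 + z{\left(202 \right)}} = \frac{1}{-79570 + \left(\frac{15}{8} - \frac{202^{2}}{2} + \frac{583}{56} \cdot 202\right)} = \frac{1}{-79570 + \left(\frac{15}{8} - 20402 + \frac{58883}{28}\right)} = \frac{1}{-79570 - \frac{1024641}{56}} = \frac{1}{- \frac{5480561}{56}} = - \frac{56}{5480561}$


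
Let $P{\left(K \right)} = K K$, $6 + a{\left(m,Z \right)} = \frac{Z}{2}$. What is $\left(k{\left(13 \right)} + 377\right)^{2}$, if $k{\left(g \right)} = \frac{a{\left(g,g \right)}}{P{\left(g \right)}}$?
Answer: $\frac{16237640329}{114244} \approx 1.4213 \cdot 10^{5}$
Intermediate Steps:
$a{\left(m,Z \right)} = -6 + \frac{Z}{2}$
$P{\left(K \right)} = K^{2}$
$k{\left(g \right)} = \frac{-6 + \frac{g}{2}}{g^{2}}$
$\left(k{\left(13 \right)} + 377\right)^{2} = \left(\frac{-12 + 13}{2 \cdot 169} + 377\right)^{2} = \left(\frac{1}{2} \cdot \frac{1}{169} \cdot 1 + 377\right)^{2} = \left(\frac{1}{338} + 377\right)^{2} = \left(\frac{127427}{338}\right)^{2} = \frac{16237640329}{114244}$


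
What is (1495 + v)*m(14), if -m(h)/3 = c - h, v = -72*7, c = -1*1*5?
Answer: 56487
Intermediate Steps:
c = -5 (c = -1*5 = -5)
v = -504
m(h) = 15 + 3*h (m(h) = -3*(-5 - h) = 15 + 3*h)
(1495 + v)*m(14) = (1495 - 504)*(15 + 3*14) = 991*(15 + 42) = 991*57 = 56487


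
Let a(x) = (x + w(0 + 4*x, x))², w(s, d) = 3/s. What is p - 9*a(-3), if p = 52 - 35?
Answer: -1249/16 ≈ -78.063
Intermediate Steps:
a(x) = (x + 3/(4*x))² (a(x) = (x + 3/(0 + 4*x))² = (x + 3/((4*x)))² = (x + 3*(1/(4*x)))² = (x + 3/(4*x))²)
p = 17
p - 9*a(-3) = 17 - 9*(-3 + (¾)/(-3))² = 17 - 9*(-3 + (¾)*(-⅓))² = 17 - 9*(-3 - ¼)² = 17 - 9*(-13/4)² = 17 - 9*169/16 = 17 - 1521/16 = -1249/16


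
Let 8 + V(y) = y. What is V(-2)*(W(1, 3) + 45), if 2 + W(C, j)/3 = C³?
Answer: -420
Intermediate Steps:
W(C, j) = -6 + 3*C³
V(y) = -8 + y
V(-2)*(W(1, 3) + 45) = (-8 - 2)*((-6 + 3*1³) + 45) = -10*((-6 + 3*1) + 45) = -10*((-6 + 3) + 45) = -10*(-3 + 45) = -10*42 = -420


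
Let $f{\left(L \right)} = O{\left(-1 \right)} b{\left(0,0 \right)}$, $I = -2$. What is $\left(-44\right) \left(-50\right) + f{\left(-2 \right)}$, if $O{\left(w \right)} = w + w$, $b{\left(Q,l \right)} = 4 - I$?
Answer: $2188$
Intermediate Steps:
$b{\left(Q,l \right)} = 6$ ($b{\left(Q,l \right)} = 4 - -2 = 4 + 2 = 6$)
$O{\left(w \right)} = 2 w$
$f{\left(L \right)} = -12$ ($f{\left(L \right)} = 2 \left(-1\right) 6 = \left(-2\right) 6 = -12$)
$\left(-44\right) \left(-50\right) + f{\left(-2 \right)} = \left(-44\right) \left(-50\right) - 12 = 2200 - 12 = 2188$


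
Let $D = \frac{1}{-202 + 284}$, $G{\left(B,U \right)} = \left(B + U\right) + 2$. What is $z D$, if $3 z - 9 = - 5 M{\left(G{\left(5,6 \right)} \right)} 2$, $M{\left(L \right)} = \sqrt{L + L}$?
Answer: $\frac{3}{82} - \frac{5 \sqrt{26}}{123} \approx -0.17069$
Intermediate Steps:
$G{\left(B,U \right)} = 2 + B + U$
$M{\left(L \right)} = \sqrt{2} \sqrt{L}$ ($M{\left(L \right)} = \sqrt{2 L} = \sqrt{2} \sqrt{L}$)
$D = \frac{1}{82} \approx 0.012195$
$z = 3 - \frac{10 \sqrt{26}}{3}$ ($z = 3 + \frac{- 5 \sqrt{2} \sqrt{2 + 5 + 6} \cdot 2}{3} = 3 + \frac{- 5 \sqrt{2} \sqrt{13} \cdot 2}{3} = 3 + \frac{- 5 \sqrt{26} \cdot 2}{3} = 3 + \frac{\left(-10\right) \sqrt{26}}{3} = 3 - \frac{10 \sqrt{26}}{3} \approx -13.997$)
$z D = \left(3 - \frac{10 \sqrt{26}}{3}\right) \frac{1}{82} = \frac{3}{82} - \frac{5 \sqrt{26}}{123}$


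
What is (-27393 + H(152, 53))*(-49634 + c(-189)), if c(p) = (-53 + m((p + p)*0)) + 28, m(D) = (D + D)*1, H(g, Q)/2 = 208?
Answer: 1339650843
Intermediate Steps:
H(g, Q) = 416 (H(g, Q) = 2*208 = 416)
m(D) = 2*D (m(D) = (2*D)*1 = 2*D)
c(p) = -25 (c(p) = (-53 + 2*((p + p)*0)) + 28 = (-53 + 2*((2*p)*0)) + 28 = (-53 + 2*0) + 28 = (-53 + 0) + 28 = -53 + 28 = -25)
(-27393 + H(152, 53))*(-49634 + c(-189)) = (-27393 + 416)*(-49634 - 25) = -26977*(-49659) = 1339650843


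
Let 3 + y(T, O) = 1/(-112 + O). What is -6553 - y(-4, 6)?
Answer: -694299/106 ≈ -6550.0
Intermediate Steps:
y(T, O) = -3 + 1/(-112 + O)
-6553 - y(-4, 6) = -6553 - (337 - 3*6)/(-112 + 6) = -6553 - (337 - 18)/(-106) = -6553 - (-1)*319/106 = -6553 - 1*(-319/106) = -6553 + 319/106 = -694299/106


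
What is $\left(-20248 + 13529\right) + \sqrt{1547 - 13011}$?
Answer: $-6719 + 2 i \sqrt{2866} \approx -6719.0 + 107.07 i$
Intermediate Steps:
$\left(-20248 + 13529\right) + \sqrt{1547 - 13011} = -6719 + \sqrt{-11464} = -6719 + 2 i \sqrt{2866}$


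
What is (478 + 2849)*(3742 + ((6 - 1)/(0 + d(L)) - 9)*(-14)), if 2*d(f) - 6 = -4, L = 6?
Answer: 12635946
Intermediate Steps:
d(f) = 1 (d(f) = 3 + (½)*(-4) = 3 - 2 = 1)
(478 + 2849)*(3742 + ((6 - 1)/(0 + d(L)) - 9)*(-14)) = (478 + 2849)*(3742 + ((6 - 1)/(0 + 1) - 9)*(-14)) = 3327*(3742 + (5/1 - 9)*(-14)) = 3327*(3742 + (5*1 - 9)*(-14)) = 3327*(3742 + (5 - 9)*(-14)) = 3327*(3742 - 4*(-14)) = 3327*(3742 + 56) = 3327*3798 = 12635946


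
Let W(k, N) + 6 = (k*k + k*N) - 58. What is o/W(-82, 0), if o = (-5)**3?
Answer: -25/1332 ≈ -0.018769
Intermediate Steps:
W(k, N) = -64 + k**2 + N*k (W(k, N) = -6 + ((k*k + k*N) - 58) = -6 + ((k**2 + N*k) - 58) = -6 + (-58 + k**2 + N*k) = -64 + k**2 + N*k)
o = -125
o/W(-82, 0) = -125/(-64 + (-82)**2 + 0*(-82)) = -125/(-64 + 6724 + 0) = -125/6660 = -125*1/6660 = -25/1332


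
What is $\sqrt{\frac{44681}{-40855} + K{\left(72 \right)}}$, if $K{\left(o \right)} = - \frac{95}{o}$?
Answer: $\frac{i \sqrt{579998579470}}{490260} \approx 1.5534 i$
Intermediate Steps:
$\sqrt{\frac{44681}{-40855} + K{\left(72 \right)}} = \sqrt{\frac{44681}{-40855} - \frac{95}{72}} = \sqrt{44681 \left(- \frac{1}{40855}\right) - \frac{95}{72}} = \sqrt{- \frac{44681}{40855} - \frac{95}{72}} = \sqrt{- \frac{7098257}{2941560}} = \frac{i \sqrt{579998579470}}{490260}$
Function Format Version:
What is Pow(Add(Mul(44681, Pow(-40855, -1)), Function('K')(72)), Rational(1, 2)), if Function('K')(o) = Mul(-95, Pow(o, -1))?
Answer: Mul(Rational(1, 490260), I, Pow(579998579470, Rational(1, 2))) ≈ Mul(1.5534, I)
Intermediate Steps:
Pow(Add(Mul(44681, Pow(-40855, -1)), Function('K')(72)), Rational(1, 2)) = Pow(Add(Mul(44681, Pow(-40855, -1)), Mul(-95, Pow(72, -1))), Rational(1, 2)) = Pow(Add(Mul(44681, Rational(-1, 40855)), Mul(-95, Rational(1, 72))), Rational(1, 2)) = Pow(Add(Rational(-44681, 40855), Rational(-95, 72)), Rational(1, 2)) = Pow(Rational(-7098257, 2941560), Rational(1, 2)) = Mul(Rational(1, 490260), I, Pow(579998579470, Rational(1, 2)))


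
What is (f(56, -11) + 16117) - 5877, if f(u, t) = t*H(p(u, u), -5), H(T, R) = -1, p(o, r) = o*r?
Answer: 10251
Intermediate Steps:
f(u, t) = -t (f(u, t) = t*(-1) = -t)
(f(56, -11) + 16117) - 5877 = (-1*(-11) + 16117) - 5877 = (11 + 16117) - 5877 = 16128 - 5877 = 10251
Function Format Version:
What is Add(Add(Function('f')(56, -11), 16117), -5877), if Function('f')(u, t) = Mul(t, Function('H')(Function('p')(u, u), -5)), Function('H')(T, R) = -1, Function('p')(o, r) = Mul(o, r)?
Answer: 10251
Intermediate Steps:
Function('f')(u, t) = Mul(-1, t) (Function('f')(u, t) = Mul(t, -1) = Mul(-1, t))
Add(Add(Function('f')(56, -11), 16117), -5877) = Add(Add(Mul(-1, -11), 16117), -5877) = Add(Add(11, 16117), -5877) = Add(16128, -5877) = 10251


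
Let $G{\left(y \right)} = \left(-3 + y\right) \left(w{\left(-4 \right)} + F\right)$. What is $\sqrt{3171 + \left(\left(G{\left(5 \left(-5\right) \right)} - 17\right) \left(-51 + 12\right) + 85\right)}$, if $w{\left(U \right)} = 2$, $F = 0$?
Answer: $\sqrt{6103} \approx 78.122$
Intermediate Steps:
$G{\left(y \right)} = -6 + 2 y$ ($G{\left(y \right)} = \left(-3 + y\right) \left(2 + 0\right) = \left(-3 + y\right) 2 = -6 + 2 y$)
$\sqrt{3171 + \left(\left(G{\left(5 \left(-5\right) \right)} - 17\right) \left(-51 + 12\right) + 85\right)} = \sqrt{3171 + \left(\left(\left(-6 + 2 \cdot 5 \left(-5\right)\right) - 17\right) \left(-51 + 12\right) + 85\right)} = \sqrt{3171 + \left(\left(\left(-6 + 2 \left(-25\right)\right) - 17\right) \left(-39\right) + 85\right)} = \sqrt{3171 + \left(\left(\left(-6 - 50\right) - 17\right) \left(-39\right) + 85\right)} = \sqrt{3171 + \left(\left(-56 - 17\right) \left(-39\right) + 85\right)} = \sqrt{3171 + \left(\left(-73\right) \left(-39\right) + 85\right)} = \sqrt{3171 + \left(2847 + 85\right)} = \sqrt{3171 + 2932} = \sqrt{6103}$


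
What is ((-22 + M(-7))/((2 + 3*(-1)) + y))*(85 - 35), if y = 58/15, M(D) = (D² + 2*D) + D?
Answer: 4500/43 ≈ 104.65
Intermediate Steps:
M(D) = D² + 3*D
y = 58/15 (y = 58*(1/15) = 58/15 ≈ 3.8667)
((-22 + M(-7))/((2 + 3*(-1)) + y))*(85 - 35) = ((-22 - 7*(3 - 7))/((2 + 3*(-1)) + 58/15))*(85 - 35) = ((-22 - 7*(-4))/((2 - 3) + 58/15))*50 = ((-22 + 28)/(-1 + 58/15))*50 = (6/(43/15))*50 = (6*(15/43))*50 = (90/43)*50 = 4500/43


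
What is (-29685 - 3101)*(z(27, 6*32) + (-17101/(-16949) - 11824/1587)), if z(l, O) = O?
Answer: -163640250675902/26898063 ≈ -6.0837e+6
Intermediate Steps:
(-29685 - 3101)*(z(27, 6*32) + (-17101/(-16949) - 11824/1587)) = (-29685 - 3101)*(6*32 + (-17101/(-16949) - 11824/1587)) = -32786*(192 + (-17101*(-1/16949) - 11824*1/1587)) = -32786*(192 + (17101/16949 - 11824/1587)) = -32786*(192 - 173265689/26898063) = -32786*4991162407/26898063 = -163640250675902/26898063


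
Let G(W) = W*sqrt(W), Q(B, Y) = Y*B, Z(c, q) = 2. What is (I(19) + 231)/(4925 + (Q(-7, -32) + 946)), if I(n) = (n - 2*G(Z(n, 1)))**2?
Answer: 624/6095 - 152*sqrt(2)/6095 ≈ 0.067111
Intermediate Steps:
Q(B, Y) = B*Y
G(W) = W**(3/2)
I(n) = (n - 4*sqrt(2))**2
(I(19) + 231)/(4925 + (Q(-7, -32) + 946)) = ((19 - 4*sqrt(2))**2 + 231)/(4925 + (-7*(-32) + 946)) = (231 + (19 - 4*sqrt(2))**2)/(4925 + (224 + 946)) = (231 + (19 - 4*sqrt(2))**2)/(4925 + 1170) = (231 + (19 - 4*sqrt(2))**2)/6095 = (231 + (19 - 4*sqrt(2))**2)*(1/6095) = 231/6095 + (19 - 4*sqrt(2))**2/6095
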